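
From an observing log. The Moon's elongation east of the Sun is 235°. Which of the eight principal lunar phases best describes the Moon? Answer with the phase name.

The waning gibbous sector spans roughly 202°–248°; 235° falls inside it.

waning gibbous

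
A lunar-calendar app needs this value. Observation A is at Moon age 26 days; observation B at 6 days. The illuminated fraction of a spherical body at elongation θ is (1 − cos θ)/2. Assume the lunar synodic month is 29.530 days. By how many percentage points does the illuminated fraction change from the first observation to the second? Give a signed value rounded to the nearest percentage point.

+22 percentage points

θ₁ = 360° × 26/29.530 = 317.0°, f₁ = (1 − cos θ₁)/2 = 0.135.
θ₂ = 360° × 6/29.530 = 73.1°, f₂ = (1 − cos θ₂)/2 = 0.355.
Change = f₂ − f₁ = +0.221 → +22 percentage points.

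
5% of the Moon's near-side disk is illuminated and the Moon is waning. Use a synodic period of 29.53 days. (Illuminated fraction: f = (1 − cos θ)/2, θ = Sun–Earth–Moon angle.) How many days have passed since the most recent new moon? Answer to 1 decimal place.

27.4 days

cos θ = 1 − 2f = 0.900, giving a principal value of 25.8°.
Since the Moon is past full (waning), take the reflex angle: θ = 360° − 25.8° = 334.2°.
At 360°/29.53 d per day, 334.2° corresponds to 27.41 days.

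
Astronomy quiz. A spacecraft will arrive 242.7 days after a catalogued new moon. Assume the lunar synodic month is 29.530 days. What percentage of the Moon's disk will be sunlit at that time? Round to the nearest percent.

40%

242.7/29.530 = 8.219 lunations, so 8 complete cycles and 6.46 d into the next.
The Moon has covered 6.46/29.530 of its cycle, so θ ≈ 360° × 6.46/29.530 = 78.8°.
With cos θ = 0.195, the lit fraction is (1 − 0.195)/2 ≈ 0.402, so 40%.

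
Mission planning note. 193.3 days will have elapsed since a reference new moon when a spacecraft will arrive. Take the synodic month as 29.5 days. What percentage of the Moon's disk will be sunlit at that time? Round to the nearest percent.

193.3 d spans 6 complete synodic months (6 × 29.5 = 177.00 d) plus 16.30 d.
Phase angle: θ = 360°·(16.30 d)/(29.5 d) = 198.9°.
cos 198.9° = (-0.946), so f = (1 − (-0.946))/2 = 0.973, so 97%.

97%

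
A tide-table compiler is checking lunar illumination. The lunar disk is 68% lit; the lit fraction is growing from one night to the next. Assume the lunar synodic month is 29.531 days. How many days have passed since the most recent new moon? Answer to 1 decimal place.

cos θ = 1 − 2f = -0.360, giving a principal value of 111.1°.
Before full moon the principal value applies: θ = 111.1°.
At 360°/29.531 d per day, 111.1° corresponds to 9.11 days.

9.1 days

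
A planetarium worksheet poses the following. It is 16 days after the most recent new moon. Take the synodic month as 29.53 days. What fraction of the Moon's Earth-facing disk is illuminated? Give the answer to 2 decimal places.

0.98

Phase angle: θ = 360°·(16 d)/(29.53 d) = 195.1°.
cos 195.1° = (-0.966), so f = (1 − (-0.966))/2 = 0.983.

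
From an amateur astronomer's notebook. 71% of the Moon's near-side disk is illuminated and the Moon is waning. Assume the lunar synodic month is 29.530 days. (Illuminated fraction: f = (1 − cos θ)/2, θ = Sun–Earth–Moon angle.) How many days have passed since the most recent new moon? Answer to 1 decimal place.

20.1 days

Invert f = (1 − cos θ)/2 to get cos θ = 1 − 2(0.71) = -0.420, hence θ₀ = arccos -0.420 = 114.8°.
Since the Moon is past full (waning), take the reflex angle: θ = 360° − 114.8° = 245.2°.
Age = 29.530 × 245.2°/360° ≈ 20.11 days.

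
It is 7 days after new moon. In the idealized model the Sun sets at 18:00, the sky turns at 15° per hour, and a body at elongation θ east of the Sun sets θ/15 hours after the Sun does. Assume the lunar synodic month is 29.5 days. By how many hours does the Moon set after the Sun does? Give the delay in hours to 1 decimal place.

Elongation θ = 360° × 7/29.5 ≈ 85.4°.
At 15° of sky rotation per hour, 85.4° corresponds to a 5.69 h lag.
So the Moon sets 5.69 h after the Sun.

5.7 h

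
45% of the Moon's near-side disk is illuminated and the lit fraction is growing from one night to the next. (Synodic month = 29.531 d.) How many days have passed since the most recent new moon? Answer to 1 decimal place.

6.9 days

From f = (1 − cos θ)/2: cos θ = 1 − 2×0.45 = 0.100; arccos → 84.3°.
Waxing ⇒ before full, so θ = 84.3°.
That fraction of the synodic month is 84.3/360 × 29.531 d ≈ 6.91 d.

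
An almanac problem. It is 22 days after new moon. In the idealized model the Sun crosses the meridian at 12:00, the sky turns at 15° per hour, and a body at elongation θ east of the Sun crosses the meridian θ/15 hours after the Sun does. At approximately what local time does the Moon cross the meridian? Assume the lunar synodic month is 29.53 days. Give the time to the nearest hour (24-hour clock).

Phase angle: θ = 360°·(22 d)/(29.53 d) = 268.2°.
Delay after the Sun = 268.2° / (15°/h) ≈ 17.88 h.
12:00 + 17.88 h ≈ 05:53 → 06:00 to the nearest hour.

06:00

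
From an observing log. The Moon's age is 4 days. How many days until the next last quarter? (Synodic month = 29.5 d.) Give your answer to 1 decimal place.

18.1 days

Last quarter occurs at elongation 270°, i.e. at age 29.5 × 270/360 = 22.125 d.
So 18.125 days remain (22.125 − 4).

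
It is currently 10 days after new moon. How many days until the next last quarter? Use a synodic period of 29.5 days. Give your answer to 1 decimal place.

12.1 days

Last quarter occurs at elongation 270°, i.e. at age 29.5 × 270/360 = 22.125 d.
So 12.125 days remain (22.125 − 10).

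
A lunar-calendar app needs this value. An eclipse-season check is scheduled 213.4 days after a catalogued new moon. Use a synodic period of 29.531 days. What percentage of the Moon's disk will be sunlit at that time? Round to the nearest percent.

213.4 d spans 7 complete synodic months (7 × 29.531 = 206.72 d) plus 6.68 d.
Elongation θ = 360° × 6.68/29.531 ≈ 81.5°.
cos 81.5° = 0.148, so f = (1 − 0.148)/2 = 0.426, so 43%.

43%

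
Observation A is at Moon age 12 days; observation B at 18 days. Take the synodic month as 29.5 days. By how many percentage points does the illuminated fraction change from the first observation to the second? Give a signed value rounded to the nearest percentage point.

First observation: θ = 360°·12/29.5 = 146.4°, so f = 0.917.
Second observation: θ = 219.7°, f = 0.885.
Δf = 0.885 − 0.917 = -0.032, i.e. -3 pp.

-3 percentage points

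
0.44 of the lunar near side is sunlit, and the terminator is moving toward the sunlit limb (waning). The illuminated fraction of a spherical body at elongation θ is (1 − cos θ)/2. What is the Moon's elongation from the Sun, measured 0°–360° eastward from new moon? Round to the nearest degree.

From f = (1 − cos θ)/2: cos θ = 1 − 2×0.44 = 0.120; arccos → 83.1°.
A waning Moon lies in 180°–360°, so θ = 360° − 83.1° = 276.9°.

277°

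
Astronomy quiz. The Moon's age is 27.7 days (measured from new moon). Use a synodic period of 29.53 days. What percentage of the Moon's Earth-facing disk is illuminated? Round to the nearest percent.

Elongation θ = 360° × 27.7/29.53 ≈ 337.7°.
cos 337.7° = 0.925, so f = (1 − 0.925)/2 = 0.037, so 4%.

4%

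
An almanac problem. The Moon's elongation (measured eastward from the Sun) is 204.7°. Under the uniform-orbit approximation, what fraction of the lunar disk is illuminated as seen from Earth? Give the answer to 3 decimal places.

f = (1 − cos 204.7°)/2 = (1 − (-0.909))/2 ≈ 0.954.

0.954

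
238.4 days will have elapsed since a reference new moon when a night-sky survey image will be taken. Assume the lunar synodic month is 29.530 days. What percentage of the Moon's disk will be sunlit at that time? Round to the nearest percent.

5%

238.4 d spans 8 complete synodic months (8 × 29.530 = 236.24 d) plus 2.16 d.
Phase angle: θ = 360°·(2.16 d)/(29.530 d) = 26.3°.
Illuminated fraction = (1 − cos 26.3°)/2 = (1 − 0.896)/2 ≈ 0.052, so 5%.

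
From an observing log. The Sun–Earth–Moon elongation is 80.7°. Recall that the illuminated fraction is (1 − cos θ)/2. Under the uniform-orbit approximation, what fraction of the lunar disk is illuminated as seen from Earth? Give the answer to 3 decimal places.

cos 80.7° = 0.162, so f = (1 − 0.162)/2 = 0.419.

0.419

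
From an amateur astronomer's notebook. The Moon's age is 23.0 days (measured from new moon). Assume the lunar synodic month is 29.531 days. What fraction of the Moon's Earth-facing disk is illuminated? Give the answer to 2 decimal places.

The Moon has covered 23.0/29.531 of its cycle, so θ ≈ 360° × 23.0/29.531 = 280.4°.
With cos θ = 0.180, the lit fraction is (1 − 0.180)/2 ≈ 0.410.

0.41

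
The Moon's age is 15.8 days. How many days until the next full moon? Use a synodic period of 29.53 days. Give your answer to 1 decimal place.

Full moon occurs at elongation 180°, i.e. at age 29.53 × 180/360 = 14.765 d.
Already past this cycle's full moon; the next is at 14.765 + 29.53 = 44.295 d, so 44.295 − 15.8 = 28.495 days.

28.5 days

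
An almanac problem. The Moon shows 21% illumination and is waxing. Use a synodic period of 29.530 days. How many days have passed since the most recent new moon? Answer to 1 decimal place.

Invert f = (1 − cos θ)/2 to get cos θ = 1 − 2(0.21) = 0.580, hence θ₀ = arccos 0.580 = 54.5°.
Before full moon the principal value applies: θ = 54.5°.
That fraction of the synodic month is 54.5/360 × 29.530 d ≈ 4.47 d.

4.5 days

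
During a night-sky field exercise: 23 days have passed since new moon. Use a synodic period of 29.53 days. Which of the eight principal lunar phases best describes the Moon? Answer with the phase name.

θ ≈ 360° × 23/29.53 = 280°, which falls in the last quarter sector.

last quarter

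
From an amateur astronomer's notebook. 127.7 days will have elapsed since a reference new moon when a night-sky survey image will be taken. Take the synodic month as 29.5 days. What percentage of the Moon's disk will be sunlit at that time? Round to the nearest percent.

127.7/29.5 = 4.329 lunations, so 4 complete cycles and 9.70 d into the next.
Elongation θ = 360° × 9.70/29.5 ≈ 118.4°.
cos 118.4° = (-0.475), so f = (1 − (-0.475))/2 = 0.738, so 74%.

74%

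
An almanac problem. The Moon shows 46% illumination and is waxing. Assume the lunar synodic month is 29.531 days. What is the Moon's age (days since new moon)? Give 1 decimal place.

cos θ = 1 − 2f = 0.080, giving a principal value of 85.4°.
Before full moon the principal value applies: θ = 85.4°.
That fraction of the synodic month is 85.4/360 × 29.531 d ≈ 7.01 d.

7.0 days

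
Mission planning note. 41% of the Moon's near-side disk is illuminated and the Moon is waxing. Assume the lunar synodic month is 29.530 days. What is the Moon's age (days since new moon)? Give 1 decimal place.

cos θ = 1 − 2f = 0.180, giving a principal value of 79.6°.
Waxing ⇒ before full, so θ = 79.6°.
That fraction of the synodic month is 79.6/360 × 29.530 d ≈ 6.53 d.

6.5 days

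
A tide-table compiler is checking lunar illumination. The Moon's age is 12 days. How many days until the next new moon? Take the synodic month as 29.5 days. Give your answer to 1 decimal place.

17.5 days

One full lunation from the last new moon is 29.5 d; remaining = 29.5 − 12 = 17.500 d.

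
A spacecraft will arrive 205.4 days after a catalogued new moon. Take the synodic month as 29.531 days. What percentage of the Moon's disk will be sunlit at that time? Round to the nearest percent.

205.4/29.531 = 6.955 lunations, so 6 complete cycles and 28.21 d into the next.
Elongation θ = 360° × 28.21/29.531 ≈ 343.9°.
With cos θ = 0.961, the lit fraction is (1 − 0.961)/2 ≈ 0.020, so 2%.

2%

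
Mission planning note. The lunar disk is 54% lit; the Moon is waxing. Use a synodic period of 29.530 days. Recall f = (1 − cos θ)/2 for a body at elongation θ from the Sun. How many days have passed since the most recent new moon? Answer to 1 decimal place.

Invert f = (1 − cos θ)/2 to get cos θ = 1 − 2(0.54) = -0.080, hence θ₀ = arccos -0.080 = 94.6°.
Before full moon the principal value applies: θ = 94.6°.
Age = 29.530 × 94.6°/360° ≈ 7.76 days.

7.8 days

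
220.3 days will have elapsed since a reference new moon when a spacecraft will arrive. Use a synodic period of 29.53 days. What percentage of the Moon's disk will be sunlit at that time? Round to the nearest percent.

98%

220.3 d spans 7 complete synodic months (7 × 29.53 = 206.71 d) plus 13.59 d.
Phase angle: θ = 360°·(13.59 d)/(29.53 d) = 165.7°.
cos 165.7° = (-0.969), so f = (1 − (-0.969))/2 = 0.984, so 98%.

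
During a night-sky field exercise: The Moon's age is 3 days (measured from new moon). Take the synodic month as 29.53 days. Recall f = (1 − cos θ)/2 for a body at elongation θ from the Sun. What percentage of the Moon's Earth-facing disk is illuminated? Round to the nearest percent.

10%

The Moon has covered 3/29.53 of its cycle, so θ ≈ 360° × 3/29.53 = 36.6°.
cos 36.6° = 0.803, so f = (1 − 0.803)/2 = 0.098, so 10%.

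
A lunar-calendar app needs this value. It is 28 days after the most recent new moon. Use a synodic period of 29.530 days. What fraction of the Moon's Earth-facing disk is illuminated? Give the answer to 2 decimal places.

0.03

Phase angle: θ = 360°·(28 d)/(29.530 d) = 341.3°.
With cos θ = 0.947, the lit fraction is (1 − 0.947)/2 ≈ 0.026.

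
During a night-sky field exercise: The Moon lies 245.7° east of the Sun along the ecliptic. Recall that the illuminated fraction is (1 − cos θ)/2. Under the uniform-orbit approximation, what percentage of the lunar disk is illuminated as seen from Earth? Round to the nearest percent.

f = (1 − cos 245.7°)/2 = (1 − (-0.412))/2 ≈ 0.706, i.e. 71%.

71%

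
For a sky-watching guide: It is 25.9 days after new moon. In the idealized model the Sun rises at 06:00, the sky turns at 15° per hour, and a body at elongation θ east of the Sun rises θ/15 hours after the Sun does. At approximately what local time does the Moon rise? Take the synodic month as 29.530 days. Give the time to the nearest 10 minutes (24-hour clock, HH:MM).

The Moon has covered 25.9/29.530 of its cycle, so θ ≈ 360° × 25.9/29.530 = 315.7°.
The Moon trails the Sun by θ/15 = 315.7/15 ≈ 21.05 hours.
06:00 + 21.050 h ≈ 03:03 → 03:00 to the nearest ten minutes.

03:00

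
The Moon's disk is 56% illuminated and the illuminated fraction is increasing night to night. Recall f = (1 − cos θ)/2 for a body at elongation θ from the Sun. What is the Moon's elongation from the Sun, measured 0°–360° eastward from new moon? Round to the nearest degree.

From f = (1 − cos θ)/2: cos θ = 1 − 2×0.56 = -0.120; arccos → 96.9°.
Waxing ⇒ before full, so θ = 96.9°.

97°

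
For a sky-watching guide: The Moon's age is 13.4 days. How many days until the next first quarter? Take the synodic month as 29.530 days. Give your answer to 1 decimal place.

23.5 days

First quarter is 0.25 of the way through the cycle: age 0.25 × 29.530 = 7.383 d.
This lunation's first quarter (7.383 d) has passed, so add one period: 36.913 − 13.4 = 23.513 days.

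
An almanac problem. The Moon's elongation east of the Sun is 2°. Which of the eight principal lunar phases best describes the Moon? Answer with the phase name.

new moon

2° lies in the new moon sector of the 8-phase cycle.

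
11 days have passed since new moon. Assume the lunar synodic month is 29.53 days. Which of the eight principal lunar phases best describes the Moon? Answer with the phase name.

waxing gibbous

At 11/29.53 of the cycle, θ ≈ 134° — the waxing gibbous range.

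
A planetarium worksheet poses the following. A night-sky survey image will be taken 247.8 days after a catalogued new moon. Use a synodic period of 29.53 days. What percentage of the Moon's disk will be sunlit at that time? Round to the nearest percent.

Reduce mod P: 247.8 − 8×29.53 = 11.56 d into the current lunation.
Elongation θ = 360° × 11.56/29.53 ≈ 140.9°.
cos 140.9° = (-0.776), so f = (1 − (-0.776))/2 = 0.888, so 89%.

89%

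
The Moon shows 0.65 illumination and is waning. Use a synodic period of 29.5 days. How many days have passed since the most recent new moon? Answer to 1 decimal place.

From f = (1 − cos θ)/2: cos θ = 1 − 2×0.65 = -0.300; arccos → 107.5°.
A waning Moon lies in 180°–360°, so θ = 360° − 107.5° = 252.5°.
Age = 29.5 × 252.5°/360° ≈ 20.69 days.

20.7 days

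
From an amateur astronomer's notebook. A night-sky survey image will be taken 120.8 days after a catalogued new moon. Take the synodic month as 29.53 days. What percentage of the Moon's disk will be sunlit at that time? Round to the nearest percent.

120.8/29.53 = 4.091 lunations, so 4 complete cycles and 2.68 d into the next.
Phase angle: θ = 360°·(2.68 d)/(29.53 d) = 32.7°.
cos 32.7° = 0.842, so f = (1 − 0.842)/2 = 0.079, so 8%.

8%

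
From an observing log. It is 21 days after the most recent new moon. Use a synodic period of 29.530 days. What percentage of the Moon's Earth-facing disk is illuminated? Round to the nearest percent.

Phase angle: θ = 360°·(21 d)/(29.530 d) = 256.0°.
With cos θ = (-0.242), the lit fraction is (1 − (-0.242))/2 ≈ 0.621, so 62%.

62%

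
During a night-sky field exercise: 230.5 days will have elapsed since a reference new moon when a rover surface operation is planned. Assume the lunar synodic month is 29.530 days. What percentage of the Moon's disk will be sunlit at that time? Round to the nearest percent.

33%

230.5 d spans 7 complete synodic months (7 × 29.530 = 206.71 d) plus 23.79 d.
Phase angle: θ = 360°·(23.79 d)/(29.530 d) = 290.0°.
With cos θ = 0.342, the lit fraction is (1 − 0.342)/2 ≈ 0.329, so 33%.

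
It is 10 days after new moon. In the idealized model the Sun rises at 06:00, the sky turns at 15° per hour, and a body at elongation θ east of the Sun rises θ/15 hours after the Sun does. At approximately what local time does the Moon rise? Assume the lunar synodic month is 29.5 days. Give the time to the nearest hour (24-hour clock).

The Moon has covered 10/29.5 of its cycle, so θ ≈ 360° × 10/29.5 = 122.0°.
Delay after the Sun = 122.0° / (15°/h) ≈ 8.14 h.
06:00 + 8.14 h ≈ 14:08 → 14:00 to the nearest hour.

14:00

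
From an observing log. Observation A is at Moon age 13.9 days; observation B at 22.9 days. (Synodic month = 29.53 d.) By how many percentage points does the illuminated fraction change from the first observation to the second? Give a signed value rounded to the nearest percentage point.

-57 pp

θ₁ = 360° × 13.9/29.53 = 169.5°, f₁ = (1 − cos θ₁)/2 = 0.992.
θ₂ = 360° × 22.9/29.53 = 279.2°, f₂ = (1 − cos θ₂)/2 = 0.420.
Change = f₂ − f₁ = -0.571 → -57 percentage points.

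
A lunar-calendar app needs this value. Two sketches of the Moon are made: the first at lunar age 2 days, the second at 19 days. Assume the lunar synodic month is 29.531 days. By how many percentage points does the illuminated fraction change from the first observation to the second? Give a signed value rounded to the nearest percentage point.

First observation: θ = 360°·2/29.531 = 24.4°, so f = 0.045.
Second observation: θ = 231.6°, f = 0.810.
Δf = 0.810 − 0.045 = +0.766, i.e. +77 pp.

+77 pp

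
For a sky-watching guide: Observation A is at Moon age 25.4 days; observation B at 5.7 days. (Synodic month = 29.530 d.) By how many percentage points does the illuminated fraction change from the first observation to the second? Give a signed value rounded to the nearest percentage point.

First observation: θ = 360°·25.4/29.530 = 309.7°, so f = 0.181.
Second observation: θ = 69.5°, f = 0.325.
Δf = 0.325 − 0.181 = +0.144, i.e. +14 pp.

+14 percentage points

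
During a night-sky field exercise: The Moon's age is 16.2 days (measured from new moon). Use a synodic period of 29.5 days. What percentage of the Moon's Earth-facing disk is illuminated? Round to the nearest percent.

98%

Elongation θ = 360° × 16.2/29.5 ≈ 197.7°.
Illuminated fraction = (1 − cos 197.7°)/2 = (1 − (-0.953))/2 ≈ 0.976, so 98%.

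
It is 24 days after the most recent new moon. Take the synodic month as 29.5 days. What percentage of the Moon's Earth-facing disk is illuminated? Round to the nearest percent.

The Moon has covered 24/29.5 of its cycle, so θ ≈ 360° × 24/29.5 = 292.9°.
With cos θ = 0.389, the lit fraction is (1 − 0.389)/2 ≈ 0.306, so 31%.

31%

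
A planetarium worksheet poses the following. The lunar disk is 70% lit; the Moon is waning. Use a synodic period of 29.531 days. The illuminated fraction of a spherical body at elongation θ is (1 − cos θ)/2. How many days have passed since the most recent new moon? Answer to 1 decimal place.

20.2 days

Invert f = (1 − cos θ)/2 to get cos θ = 1 − 2(0.70) = -0.400, hence θ₀ = arccos -0.400 = 113.6°.
Waning ⇒ past full, so θ = 360° − 113.6° = 246.4°.
Age = 29.531 × 246.4°/360° ≈ 20.21 days.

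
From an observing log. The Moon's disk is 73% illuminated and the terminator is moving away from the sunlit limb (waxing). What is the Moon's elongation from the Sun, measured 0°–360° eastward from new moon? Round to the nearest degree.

From f = (1 − cos θ)/2: cos θ = 1 − 2×0.73 = -0.460; arccos → 117.4°.
The Moon is waxing (0°–180°), so θ = 117.4° directly.

117°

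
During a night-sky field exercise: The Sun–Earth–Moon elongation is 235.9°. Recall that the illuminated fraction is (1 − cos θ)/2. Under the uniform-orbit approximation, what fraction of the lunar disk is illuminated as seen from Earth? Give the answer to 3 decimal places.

Half-versine of 235.9°: (1 − (-0.561))/2 = 0.780.

0.780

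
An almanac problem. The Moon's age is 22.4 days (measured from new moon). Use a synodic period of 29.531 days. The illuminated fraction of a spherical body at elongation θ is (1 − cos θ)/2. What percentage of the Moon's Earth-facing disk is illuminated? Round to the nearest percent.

Elongation θ = 360° × 22.4/29.531 ≈ 273.1°.
Illuminated fraction = (1 − cos 273.1°)/2 = (1 − 0.054)/2 ≈ 0.473, so 47%.

47%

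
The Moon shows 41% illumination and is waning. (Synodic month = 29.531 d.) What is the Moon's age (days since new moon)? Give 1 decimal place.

23.0 days

Invert f = (1 − cos θ)/2 to get cos θ = 1 − 2(0.41) = 0.180, hence θ₀ = arccos 0.180 = 79.6°.
Waning ⇒ past full, so θ = 360° − 79.6° = 280.4°.
At 360°/29.531 d per day, 280.4° corresponds to 23.00 days.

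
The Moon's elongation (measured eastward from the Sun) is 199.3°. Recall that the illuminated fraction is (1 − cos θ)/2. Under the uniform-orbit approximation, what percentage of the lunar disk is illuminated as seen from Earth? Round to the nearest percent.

97%

f = (1 − cos 199.3°)/2 = (1 − (-0.944))/2 ≈ 0.972, i.e. 97%.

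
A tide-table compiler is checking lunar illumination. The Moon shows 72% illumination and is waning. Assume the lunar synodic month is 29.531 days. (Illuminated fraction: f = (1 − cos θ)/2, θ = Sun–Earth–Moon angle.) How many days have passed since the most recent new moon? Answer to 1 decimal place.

Invert f = (1 − cos θ)/2 to get cos θ = 1 − 2(0.72) = -0.440, hence θ₀ = arccos -0.440 = 116.1°.
A waning Moon lies in 180°–360°, so θ = 360° − 116.1° = 243.9°.
That fraction of the synodic month is 243.9/360 × 29.531 d ≈ 20.01 d.

20.0 days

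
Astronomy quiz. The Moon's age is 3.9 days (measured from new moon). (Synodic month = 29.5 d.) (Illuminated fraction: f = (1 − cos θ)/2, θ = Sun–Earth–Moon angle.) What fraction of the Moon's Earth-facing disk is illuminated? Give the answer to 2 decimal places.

0.16

Phase angle: θ = 360°·(3.9 d)/(29.5 d) = 47.6°.
cos 47.6° = 0.674, so f = (1 − 0.674)/2 = 0.163.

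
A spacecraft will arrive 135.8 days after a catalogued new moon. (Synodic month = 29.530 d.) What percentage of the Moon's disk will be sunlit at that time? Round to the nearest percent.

91%

135.8/29.530 = 4.599 lunations, so 4 complete cycles and 17.68 d into the next.
Phase angle: θ = 360°·(17.68 d)/(29.530 d) = 215.5°.
With cos θ = (-0.814), the lit fraction is (1 − (-0.814))/2 ≈ 0.907, so 91%.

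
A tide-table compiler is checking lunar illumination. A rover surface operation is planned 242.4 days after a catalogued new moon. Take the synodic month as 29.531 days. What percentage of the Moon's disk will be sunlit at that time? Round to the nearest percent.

37%

242.4/29.531 = 8.208 lunations, so 8 complete cycles and 6.15 d into the next.
The Moon has covered 6.15/29.531 of its cycle, so θ ≈ 360° × 6.15/29.531 = 75.0°.
Illuminated fraction = (1 − cos 75.0°)/2 = (1 − 0.259)/2 ≈ 0.371, so 37%.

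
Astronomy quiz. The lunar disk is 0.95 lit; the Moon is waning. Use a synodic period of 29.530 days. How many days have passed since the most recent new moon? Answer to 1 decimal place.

Invert f = (1 − cos θ)/2 to get cos θ = 1 − 2(0.95) = -0.900, hence θ₀ = arccos -0.900 = 154.2°.
Since the Moon is past full (waning), take the reflex angle: θ = 360° − 154.2° = 205.8°.
That fraction of the synodic month is 205.8/360 × 29.530 d ≈ 16.88 d.

16.9 days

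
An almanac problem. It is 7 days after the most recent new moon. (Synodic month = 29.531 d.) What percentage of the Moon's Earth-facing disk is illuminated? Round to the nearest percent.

46%

Elongation θ = 360° × 7/29.531 ≈ 85.3°.
Illuminated fraction = (1 − cos 85.3°)/2 = (1 − 0.081)/2 ≈ 0.459, so 46%.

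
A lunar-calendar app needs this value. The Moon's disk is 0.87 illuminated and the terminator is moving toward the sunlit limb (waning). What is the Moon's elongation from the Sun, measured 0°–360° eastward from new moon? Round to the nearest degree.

Invert f = (1 − cos θ)/2 to get cos θ = 1 − 2(0.87) = -0.740, hence θ₀ = arccos -0.740 = 137.7°.
Since the Moon is past full (waning), take the reflex angle: θ = 360° − 137.7° = 222.3°.

222°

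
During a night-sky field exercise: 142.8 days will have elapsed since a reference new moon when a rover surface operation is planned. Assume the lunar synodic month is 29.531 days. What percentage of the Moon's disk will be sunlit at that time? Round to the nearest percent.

24%

142.8/29.531 = 4.836 lunations, so 4 complete cycles and 24.68 d into the next.
Phase angle: θ = 360°·(24.68 d)/(29.531 d) = 300.8°.
Illuminated fraction = (1 − cos 300.8°)/2 = (1 − 0.512)/2 ≈ 0.244, so 24%.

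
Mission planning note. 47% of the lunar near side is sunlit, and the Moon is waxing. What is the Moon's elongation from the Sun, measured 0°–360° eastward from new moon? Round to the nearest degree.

87°

cos θ = 1 − 2f = 0.060, giving a principal value of 86.6°.
Waxing ⇒ before full, so θ = 86.6°.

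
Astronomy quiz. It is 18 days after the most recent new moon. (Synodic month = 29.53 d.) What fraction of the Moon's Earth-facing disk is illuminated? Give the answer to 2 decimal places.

Phase angle: θ = 360°·(18 d)/(29.53 d) = 219.4°.
cos 219.4° = (-0.772), so f = (1 − (-0.772))/2 = 0.886.

0.89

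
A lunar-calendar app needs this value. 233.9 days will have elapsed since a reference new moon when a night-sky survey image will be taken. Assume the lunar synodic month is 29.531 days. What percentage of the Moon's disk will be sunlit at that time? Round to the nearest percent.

233.9/29.531 = 7.920 lunations, so 7 complete cycles and 27.18 d into the next.
Phase angle: θ = 360°·(27.18 d)/(29.531 d) = 331.4°.
With cos θ = 0.878, the lit fraction is (1 − 0.878)/2 ≈ 0.061, so 6%.

6%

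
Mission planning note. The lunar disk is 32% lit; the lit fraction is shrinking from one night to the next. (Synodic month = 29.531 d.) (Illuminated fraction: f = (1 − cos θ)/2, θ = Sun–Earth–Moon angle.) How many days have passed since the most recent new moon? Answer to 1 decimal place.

Invert f = (1 − cos θ)/2 to get cos θ = 1 − 2(0.32) = 0.360, hence θ₀ = arccos 0.360 = 68.9°.
Since the Moon is past full (waning), take the reflex angle: θ = 360° − 68.9° = 291.1°.
Age = 29.531 × 291.1°/360° ≈ 23.88 days.

23.9 days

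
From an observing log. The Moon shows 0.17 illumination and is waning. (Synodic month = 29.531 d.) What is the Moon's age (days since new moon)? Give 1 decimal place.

25.5 days

From f = (1 − cos θ)/2: cos θ = 1 − 2×0.17 = 0.660; arccos → 48.7°.
A waning Moon lies in 180°–360°, so θ = 360° − 48.7° = 311.3°.
Age = 29.531 × 311.3°/360° ≈ 25.54 days.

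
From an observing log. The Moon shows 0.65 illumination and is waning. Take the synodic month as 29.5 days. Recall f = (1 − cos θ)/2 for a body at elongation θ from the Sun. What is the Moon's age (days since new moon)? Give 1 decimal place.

20.7 days

Invert f = (1 − cos θ)/2 to get cos θ = 1 − 2(0.65) = -0.300, hence θ₀ = arccos -0.300 = 107.5°.
Waning ⇒ past full, so θ = 360° − 107.5° = 252.5°.
That fraction of the synodic month is 252.5/360 × 29.5 d ≈ 20.69 d.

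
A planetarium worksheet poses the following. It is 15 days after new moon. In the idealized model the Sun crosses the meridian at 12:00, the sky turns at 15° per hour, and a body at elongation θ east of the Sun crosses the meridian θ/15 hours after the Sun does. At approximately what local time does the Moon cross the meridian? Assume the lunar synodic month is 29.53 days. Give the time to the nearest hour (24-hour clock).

Phase angle: θ = 360°·(15 d)/(29.53 d) = 182.9°.
Delay after the Sun = 182.9° / (15°/h) ≈ 12.19 h.
12:00 + 12.19 h ≈ 00:11 → 00:00 to the nearest hour.

00:00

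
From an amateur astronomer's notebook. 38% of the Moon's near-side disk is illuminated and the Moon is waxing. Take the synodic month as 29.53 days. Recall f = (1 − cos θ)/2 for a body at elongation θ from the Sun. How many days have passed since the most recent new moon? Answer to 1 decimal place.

6.2 days

From f = (1 − cos θ)/2: cos θ = 1 − 2×0.38 = 0.240; arccos → 76.1°.
Before full moon the principal value applies: θ = 76.1°.
At 360°/29.53 d per day, 76.1° corresponds to 6.24 days.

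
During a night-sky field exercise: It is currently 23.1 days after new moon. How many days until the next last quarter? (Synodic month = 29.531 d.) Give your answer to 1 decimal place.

Last quarter occurs at elongation 270°, i.e. at age 29.531 × 270/360 = 22.148 d.
This lunation's last quarter (22.148 d) has passed, so add one period: 51.679 − 23.1 = 28.579 days.

28.6 days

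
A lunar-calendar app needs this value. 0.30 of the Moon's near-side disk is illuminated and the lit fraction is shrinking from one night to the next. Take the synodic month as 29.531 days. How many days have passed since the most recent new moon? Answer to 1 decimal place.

24.1 days

From f = (1 − cos θ)/2: cos θ = 1 − 2×0.30 = 0.400; arccos → 66.4°.
A waning Moon lies in 180°–360°, so θ = 360° − 66.4° = 293.6°.
Age = 29.531 × 293.6°/360° ≈ 24.08 days.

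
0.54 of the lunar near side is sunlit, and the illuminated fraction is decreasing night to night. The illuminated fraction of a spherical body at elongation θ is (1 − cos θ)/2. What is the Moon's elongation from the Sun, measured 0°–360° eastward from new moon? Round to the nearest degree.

265°

Invert f = (1 − cos θ)/2 to get cos θ = 1 − 2(0.54) = -0.080, hence θ₀ = arccos -0.080 = 94.6°.
Waning ⇒ past full, so θ = 360° − 94.6° = 265.4°.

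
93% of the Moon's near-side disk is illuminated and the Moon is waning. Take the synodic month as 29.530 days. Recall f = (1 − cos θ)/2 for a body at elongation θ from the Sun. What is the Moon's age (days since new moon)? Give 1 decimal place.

17.3 days

cos θ = 1 − 2f = -0.860, giving a principal value of 149.3°.
Waning ⇒ past full, so θ = 360° − 149.3° = 210.7°.
At 360°/29.530 d per day, 210.7° corresponds to 17.28 days.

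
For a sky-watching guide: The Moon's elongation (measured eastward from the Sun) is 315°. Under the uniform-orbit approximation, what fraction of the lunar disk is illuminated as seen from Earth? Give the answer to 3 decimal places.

0.146

f = (1 − cos 315°)/2 = (1 − 0.707)/2 ≈ 0.146.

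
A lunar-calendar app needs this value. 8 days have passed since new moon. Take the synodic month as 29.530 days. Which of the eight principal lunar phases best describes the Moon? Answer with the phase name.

θ ≈ 360° × 8/29.530 = 98°, which falls in the first quarter sector.

first quarter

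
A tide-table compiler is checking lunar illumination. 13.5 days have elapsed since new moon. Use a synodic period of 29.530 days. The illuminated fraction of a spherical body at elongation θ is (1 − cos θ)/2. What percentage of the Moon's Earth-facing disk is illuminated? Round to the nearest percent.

Phase angle: θ = 360°·(13.5 d)/(29.530 d) = 164.6°.
Illuminated fraction = (1 − cos 164.6°)/2 = (1 − (-0.964))/2 ≈ 0.982, so 98%.

98%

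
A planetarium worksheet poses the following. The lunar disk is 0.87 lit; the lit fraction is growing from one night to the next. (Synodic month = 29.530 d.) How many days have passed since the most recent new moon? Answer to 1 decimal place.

Invert f = (1 − cos θ)/2 to get cos θ = 1 − 2(0.87) = -0.740, hence θ₀ = arccos -0.740 = 137.7°.
Before full moon the principal value applies: θ = 137.7°.
At 360°/29.530 d per day, 137.7° corresponds to 11.30 days.

11.3 days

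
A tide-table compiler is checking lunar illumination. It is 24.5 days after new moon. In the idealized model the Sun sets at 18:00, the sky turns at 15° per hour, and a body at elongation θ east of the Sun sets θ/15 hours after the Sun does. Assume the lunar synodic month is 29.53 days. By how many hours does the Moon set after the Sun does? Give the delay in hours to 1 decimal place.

19.9 h

Elongation θ = 360° × 24.5/29.53 ≈ 298.7°.
Delay after the Sun = 298.7° / (15°/h) ≈ 19.91 h.
So the Moon sets 19.91 h after the Sun.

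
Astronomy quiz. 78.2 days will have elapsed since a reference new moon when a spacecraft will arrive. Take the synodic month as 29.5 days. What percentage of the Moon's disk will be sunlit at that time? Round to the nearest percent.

79%

78.2/29.5 = 2.651 lunations, so 2 complete cycles and 19.20 d into the next.
Elongation θ = 360° × 19.20/29.5 ≈ 234.3°.
cos 234.3° = (-0.583), so f = (1 − (-0.583))/2 = 0.792, so 79%.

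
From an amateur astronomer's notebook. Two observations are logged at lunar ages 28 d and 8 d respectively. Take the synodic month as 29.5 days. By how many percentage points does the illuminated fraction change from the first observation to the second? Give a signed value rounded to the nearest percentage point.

+54 percentage points

First observation: θ = 360°·28/29.5 = 341.7°, so f = 0.025.
Second observation: θ = 97.6°, f = 0.566.
Δf = 0.566 − 0.025 = +0.541, i.e. +54 pp.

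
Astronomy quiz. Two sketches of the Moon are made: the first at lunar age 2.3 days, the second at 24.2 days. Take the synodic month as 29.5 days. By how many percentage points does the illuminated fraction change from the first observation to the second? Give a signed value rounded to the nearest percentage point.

+23 percentage points

First observation: θ = 360°·2.3/29.5 = 28.1°, so f = 0.059.
Second observation: θ = 295.3°, f = 0.286.
Δf = 0.286 − 0.059 = +0.227, i.e. +23 pp.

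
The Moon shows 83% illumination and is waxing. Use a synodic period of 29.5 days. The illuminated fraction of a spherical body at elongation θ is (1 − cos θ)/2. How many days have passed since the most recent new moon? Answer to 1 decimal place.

10.8 days

cos θ = 1 − 2f = -0.660, giving a principal value of 131.3°.
Before full moon the principal value applies: θ = 131.3°.
That fraction of the synodic month is 131.3/360 × 29.5 d ≈ 10.76 d.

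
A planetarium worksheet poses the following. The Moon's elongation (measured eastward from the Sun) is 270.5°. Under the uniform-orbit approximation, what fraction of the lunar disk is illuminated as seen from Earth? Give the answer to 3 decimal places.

0.496

Half-versine of 270.5°: (1 − 0.009)/2 = 0.496.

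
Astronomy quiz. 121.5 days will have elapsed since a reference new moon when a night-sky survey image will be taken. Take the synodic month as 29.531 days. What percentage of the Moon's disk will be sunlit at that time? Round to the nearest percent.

121.5/29.531 = 4.114 lunations, so 4 complete cycles and 3.38 d into the next.
Elongation θ = 360° × 3.38/29.531 ≈ 41.2°.
Illuminated fraction = (1 − cos 41.2°)/2 = (1 − 0.753)/2 ≈ 0.124, so 12%.

12%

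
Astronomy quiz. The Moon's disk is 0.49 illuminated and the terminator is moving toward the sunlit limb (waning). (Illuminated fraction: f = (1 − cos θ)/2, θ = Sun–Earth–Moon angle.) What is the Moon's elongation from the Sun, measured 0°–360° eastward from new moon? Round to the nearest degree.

271°

From f = (1 − cos θ)/2: cos θ = 1 − 2×0.49 = 0.020; arccos → 88.9°.
A waning Moon lies in 180°–360°, so θ = 360° − 88.9° = 271.1°.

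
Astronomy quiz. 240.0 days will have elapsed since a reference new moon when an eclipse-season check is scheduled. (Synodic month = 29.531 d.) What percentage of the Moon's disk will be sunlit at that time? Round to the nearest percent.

15%

240.0 d spans 8 complete synodic months (8 × 29.531 = 236.25 d) plus 3.75 d.
The Moon has covered 3.75/29.531 of its cycle, so θ ≈ 360° × 3.75/29.531 = 45.7°.
cos 45.7° = 0.698, so f = (1 − 0.698)/2 = 0.151, so 15%.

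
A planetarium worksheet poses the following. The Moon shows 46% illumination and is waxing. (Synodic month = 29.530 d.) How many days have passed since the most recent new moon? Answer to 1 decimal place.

7.0 days

cos θ = 1 − 2f = 0.080, giving a principal value of 85.4°.
The Moon is waxing (0°–180°), so θ = 85.4° directly.
At 360°/29.530 d per day, 85.4° corresponds to 7.01 days.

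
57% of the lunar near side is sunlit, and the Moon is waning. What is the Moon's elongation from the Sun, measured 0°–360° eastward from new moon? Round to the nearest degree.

262°

Invert f = (1 − cos θ)/2 to get cos θ = 1 − 2(0.57) = -0.140, hence θ₀ = arccos -0.140 = 98.0°.
Since the Moon is past full (waning), take the reflex angle: θ = 360° − 98.0° = 262.0°.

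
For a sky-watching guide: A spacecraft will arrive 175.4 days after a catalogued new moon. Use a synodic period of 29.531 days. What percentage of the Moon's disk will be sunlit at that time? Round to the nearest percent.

4%

175.4 d spans 5 complete synodic months (5 × 29.531 = 147.66 d) plus 27.75 d.
Elongation θ = 360° × 27.75/29.531 ≈ 338.2°.
With cos θ = 0.929, the lit fraction is (1 − 0.929)/2 ≈ 0.036, so 4%.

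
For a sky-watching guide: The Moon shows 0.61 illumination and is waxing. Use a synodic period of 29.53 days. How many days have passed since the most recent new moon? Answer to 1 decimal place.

Invert f = (1 − cos θ)/2 to get cos θ = 1 − 2(0.61) = -0.220, hence θ₀ = arccos -0.220 = 102.7°.
The Moon is waxing (0°–180°), so θ = 102.7° directly.
Age = 29.53 × 102.7°/360° ≈ 8.42 days.

8.4 days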